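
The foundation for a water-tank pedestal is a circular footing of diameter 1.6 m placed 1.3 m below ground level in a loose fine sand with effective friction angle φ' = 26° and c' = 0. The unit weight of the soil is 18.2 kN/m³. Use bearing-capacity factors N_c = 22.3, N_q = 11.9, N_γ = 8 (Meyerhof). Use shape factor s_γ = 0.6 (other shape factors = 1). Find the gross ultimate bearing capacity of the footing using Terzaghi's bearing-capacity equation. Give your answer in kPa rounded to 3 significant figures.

q_ult ≈ 351 kPa

q = γ·D_f = 18.2 × 1.3 = 23.66 kPa.
q·N_q = 23.66 × 11.9 = 281.55 kPa
0.5·γ·B·N_γ·s_γ = 0.5 × 18.2 × 1.6 × 8 × 0.6 = 69.888 kPa
q_ult = 281.55 + 69.888 = 351.44 kPa.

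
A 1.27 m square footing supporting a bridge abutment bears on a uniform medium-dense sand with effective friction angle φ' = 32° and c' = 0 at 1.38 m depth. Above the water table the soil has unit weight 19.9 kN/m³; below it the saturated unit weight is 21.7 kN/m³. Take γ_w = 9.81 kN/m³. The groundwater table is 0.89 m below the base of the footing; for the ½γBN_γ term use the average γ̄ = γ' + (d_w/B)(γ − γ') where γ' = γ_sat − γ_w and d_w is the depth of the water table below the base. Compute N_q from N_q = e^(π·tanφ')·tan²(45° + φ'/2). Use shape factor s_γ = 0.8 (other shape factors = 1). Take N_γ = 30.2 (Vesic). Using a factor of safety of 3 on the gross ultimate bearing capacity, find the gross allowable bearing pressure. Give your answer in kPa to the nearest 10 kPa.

q_all ≈ 300 kPa

N_q = e^(π·tan32°)·tan²(61°) = 23.18.
Effective surcharge at the founding depth q = γ·D_f = 19.9 × 1.38 = 27.462 kPa.
With d_w = 0.89 m < B, γ̄ = 11.89 + (0.89/1.27) × (19.9 − 11.89) = 17.503 kN/m³.
q_ult = q·N_q + 0.5·γ·B·N_γ·s_γ
     = 27.462 × 23.177 + 0.5 × 17.503 × 1.27 × 30.2 × 0.8
     = 636.48 + 268.53 = 905.01 kPa.
q_all = 905.01 / 3 = 301.67 kPa.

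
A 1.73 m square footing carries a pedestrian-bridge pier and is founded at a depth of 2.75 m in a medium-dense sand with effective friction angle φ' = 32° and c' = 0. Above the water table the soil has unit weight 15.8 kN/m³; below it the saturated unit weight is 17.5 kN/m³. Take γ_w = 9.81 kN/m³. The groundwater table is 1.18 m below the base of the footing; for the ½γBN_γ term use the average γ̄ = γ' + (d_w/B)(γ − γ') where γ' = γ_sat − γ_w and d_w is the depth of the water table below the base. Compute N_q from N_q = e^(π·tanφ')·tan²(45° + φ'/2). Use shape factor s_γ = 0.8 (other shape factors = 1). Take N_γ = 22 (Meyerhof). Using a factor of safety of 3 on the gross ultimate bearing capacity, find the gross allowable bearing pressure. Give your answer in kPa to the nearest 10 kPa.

N_q = e^(π·tan32°)·tan²(61°) = 23.18.
Effective surcharge at the founding depth q = γ·D_f = 15.8 × 2.75 = 43.45 kPa.
With d_w = 1.18 m < B, γ̄ = 7.69 + (1.18/1.73) × (15.8 − 7.69) = 13.222 kN/m³.
q_ult = q·N_q + 0.5·γ·B·N_γ·s_γ
     = 43.45 × 23.177 + 0.5 × 13.222 × 1.73 × 22 × 0.8
     = 1007 + 201.29 = 1208.3 kPa.
q_all = 1208.3 / 3 = 402.77 kPa.

q_all ≈ 400 kPa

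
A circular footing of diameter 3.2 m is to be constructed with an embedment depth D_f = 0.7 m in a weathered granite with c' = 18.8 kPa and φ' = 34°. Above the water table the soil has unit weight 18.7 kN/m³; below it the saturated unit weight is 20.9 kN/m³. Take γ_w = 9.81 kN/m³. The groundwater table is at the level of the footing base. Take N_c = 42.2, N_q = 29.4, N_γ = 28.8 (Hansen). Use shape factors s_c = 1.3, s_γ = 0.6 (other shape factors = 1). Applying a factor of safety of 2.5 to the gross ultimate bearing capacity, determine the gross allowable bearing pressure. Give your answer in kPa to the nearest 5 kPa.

Effective surcharge at the founding depth q = γ·D_f = 18.7 × 0.7 = 13.09 kPa.
The water table coincides with the base, so in the self-weight term γ → γ' = 11.09 kN/m³.
q_ult = c·N_c·s_c + q·N_q + 0.5·γ·B·N_γ·s_γ
     = 18.8 × 42.2 × 1.3 + 13.09 × 29.4 + 0.5 × 11.09 × 3.2 × 28.8 × 0.6
     = 1031.4 + 384.85 + 306.62 = 1722.8 kPa.
q_all = q_ult / FS = 1722.8 / 2.5 = 689.13 kPa.

q_all ≈ 690 kPa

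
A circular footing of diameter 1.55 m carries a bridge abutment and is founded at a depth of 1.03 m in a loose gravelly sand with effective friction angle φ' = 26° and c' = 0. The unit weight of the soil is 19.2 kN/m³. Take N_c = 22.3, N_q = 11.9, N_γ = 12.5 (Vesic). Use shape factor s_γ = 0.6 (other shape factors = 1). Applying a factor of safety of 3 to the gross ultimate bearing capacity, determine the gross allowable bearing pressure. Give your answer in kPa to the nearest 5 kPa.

Effective surcharge at the founding depth q = γ·D_f = 19.2 × 1.03 = 19.776 kPa.
q_ult = q·N_q + 0.5·γ·B·N_γ·s_γ
     = 19.776 × 11.9 + 0.5 × 19.2 × 1.55 × 12.5 × 0.6
     = 235.33 + 111.6 = 346.93 kPa.
q_all = q_ult / FS = 346.93 / 3 = 115.64 kPa.

q_all ≈ 115 kPa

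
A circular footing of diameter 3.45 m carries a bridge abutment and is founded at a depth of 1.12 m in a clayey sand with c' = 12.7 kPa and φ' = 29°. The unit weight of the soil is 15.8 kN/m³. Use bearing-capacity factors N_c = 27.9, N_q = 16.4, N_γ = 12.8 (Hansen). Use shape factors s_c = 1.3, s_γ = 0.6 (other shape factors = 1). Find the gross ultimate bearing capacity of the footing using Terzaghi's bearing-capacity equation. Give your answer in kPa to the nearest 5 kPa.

Overburden at base level: q = 15.8 × 1.12 = 17.696 kPa.
Cohesion term c·N_c·s_c = 12.7 × 27.9 × 1.3 = 460.63 kPa; surcharge term q·N_q = 17.696 × 16.4 = 290.21 kPa; self-weight term 0.5·γ·B·N_γ·s_γ = 0.5 × 15.8 × 3.45 × 12.8 × 0.6 = 209.32 kPa.
q_ult = 460.63 + 290.21 + 209.32 = 960.16 kPa.

q_ult ≈ 960 kPa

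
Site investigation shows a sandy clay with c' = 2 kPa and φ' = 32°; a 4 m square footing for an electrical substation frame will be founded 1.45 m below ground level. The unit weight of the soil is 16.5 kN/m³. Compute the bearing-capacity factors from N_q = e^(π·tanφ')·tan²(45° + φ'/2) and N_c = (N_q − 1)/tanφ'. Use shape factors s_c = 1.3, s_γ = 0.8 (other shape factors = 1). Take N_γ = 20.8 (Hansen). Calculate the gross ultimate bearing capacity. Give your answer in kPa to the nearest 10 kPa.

tan32° = 0.6249, so N_q = e^(π×0.6249)·tan²(61°) = 7.121 × 3.255 = 23.18.
N_c = (23.18 − 1)/tan32° = 35.49.
Overburden at base level: q = 16.5 × 1.45 = 23.925 kPa.
Cohesion term c·N_c·s_c = 2 × 35.49 × 1.3 = 92.275 kPa; surcharge term q·N_q = 23.925 × 23.177 = 554.5 kPa; self-weight term 0.5·γ·B·N_γ·s_γ = 0.5 × 16.5 × 4 × 20.8 × 0.8 = 549.12 kPa.
q_ult = 92.275 + 554.5 + 549.12 = 1195.9 kPa.

q_ult ≈ 1200 kPa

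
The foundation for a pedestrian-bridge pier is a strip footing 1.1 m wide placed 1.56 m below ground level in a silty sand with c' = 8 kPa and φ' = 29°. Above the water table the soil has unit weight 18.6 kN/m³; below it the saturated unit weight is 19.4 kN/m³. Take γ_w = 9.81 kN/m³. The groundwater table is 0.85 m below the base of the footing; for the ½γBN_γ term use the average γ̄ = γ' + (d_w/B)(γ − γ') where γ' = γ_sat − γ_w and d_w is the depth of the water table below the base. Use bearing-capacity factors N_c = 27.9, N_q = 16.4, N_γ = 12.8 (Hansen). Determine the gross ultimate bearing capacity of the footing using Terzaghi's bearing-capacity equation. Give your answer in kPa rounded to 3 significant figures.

q_ult ≈ 816 kPa

Effective surcharge at the founding depth q = γ·D_f = 18.6 × 1.56 = 29.016 kPa.
With d_w = 0.85 m < B, γ̄ = 9.59 + (0.85/1.1) × (18.6 − 9.59) = 16.552 kN/m³.
q_ult = c·N_c + q·N_q + 0.5·γ·B·N_γ
     = 8 × 27.9 + 29.016 × 16.4 + 0.5 × 16.552 × 1.1 × 12.8
     = 223.2 + 475.86 + 116.53 = 815.59 kPa.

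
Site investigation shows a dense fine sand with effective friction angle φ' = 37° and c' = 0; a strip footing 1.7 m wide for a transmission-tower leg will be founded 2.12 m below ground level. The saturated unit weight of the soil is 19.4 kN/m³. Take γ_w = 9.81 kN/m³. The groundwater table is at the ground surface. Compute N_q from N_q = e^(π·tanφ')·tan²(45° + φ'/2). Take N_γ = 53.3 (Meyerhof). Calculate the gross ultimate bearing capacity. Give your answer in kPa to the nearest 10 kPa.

tan37° = 0.7536, so N_q = e^(π×0.7536)·tan²(63.5°) = 10.669 × 4.023 = 42.92.
γ' = 19.4 − 9.81 = 9.59 kN/m³ (submerged throughout). q = 9.59 × 2.12 = 20.331 kPa; the same γ' applies in the ½γBN_γ term.
q·N_q = 20.331 × 42.92 = 872.6 kPa
0.5·γ·B·N_γ = 0.5 × 9.59 × 1.7 × 53.3 = 434.47 kPa
q_ult = 872.6 + 434.47 = 1307.1 kPa.

q_ult ≈ 1310 kPa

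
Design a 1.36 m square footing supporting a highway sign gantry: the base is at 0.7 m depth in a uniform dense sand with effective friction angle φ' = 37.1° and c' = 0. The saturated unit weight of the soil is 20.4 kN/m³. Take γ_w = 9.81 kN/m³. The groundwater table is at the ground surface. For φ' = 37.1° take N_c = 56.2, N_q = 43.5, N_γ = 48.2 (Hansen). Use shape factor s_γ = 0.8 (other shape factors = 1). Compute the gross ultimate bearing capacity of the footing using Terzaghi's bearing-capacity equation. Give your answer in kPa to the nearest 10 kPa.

q_ult ≈ 600 kPa

Water table at ground surface, so effective unit weight γ' = 20.4 − 9.81 = 10.59 kN/m³ is used throughout; overburden q = 10.59 × 0.7 = 7.413 kPa; the same γ' applies in the ½γBN_γ term.
Surcharge term q·N_q = 7.413 × 43.5 = 322.47 kPa; self-weight term 0.5·γ·B·N_γ·s_γ = 0.5 × 10.59 × 1.36 × 48.2 × 0.8 = 277.68 kPa.
q_ult = 322.47 + 277.68 = 600.14 kPa.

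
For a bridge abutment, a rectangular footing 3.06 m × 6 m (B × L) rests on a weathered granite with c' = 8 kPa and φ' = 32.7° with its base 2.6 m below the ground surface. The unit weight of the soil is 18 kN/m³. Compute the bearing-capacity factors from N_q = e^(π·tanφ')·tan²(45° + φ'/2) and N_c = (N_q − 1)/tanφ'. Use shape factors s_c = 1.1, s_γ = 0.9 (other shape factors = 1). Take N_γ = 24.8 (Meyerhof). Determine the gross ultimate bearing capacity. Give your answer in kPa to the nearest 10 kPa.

tan32.7° = 0.642, so N_q = e^(π×0.642)·tan²(61.35°) = 7.515 × 3.35 = 25.18.
N_c = (25.18 − 1)/tan32.7° = 37.66.
Overburden at base level: q = 18 × 2.6 = 46.8 kPa.
Cohesion term c·N_c·s_c = 8 × 37.657 × 1.1 = 331.38 kPa; surcharge term q·N_q = 46.8 × 25.175 = 1178.2 kPa; self-weight term 0.5·γ·B·N_γ·s_γ = 0.5 × 18 × 3.06 × 24.8 × 0.9 = 614.69 kPa.
q_ult = 331.38 + 1178.2 + 614.69 = 2124.3 kPa.

q_ult ≈ 2120 kPa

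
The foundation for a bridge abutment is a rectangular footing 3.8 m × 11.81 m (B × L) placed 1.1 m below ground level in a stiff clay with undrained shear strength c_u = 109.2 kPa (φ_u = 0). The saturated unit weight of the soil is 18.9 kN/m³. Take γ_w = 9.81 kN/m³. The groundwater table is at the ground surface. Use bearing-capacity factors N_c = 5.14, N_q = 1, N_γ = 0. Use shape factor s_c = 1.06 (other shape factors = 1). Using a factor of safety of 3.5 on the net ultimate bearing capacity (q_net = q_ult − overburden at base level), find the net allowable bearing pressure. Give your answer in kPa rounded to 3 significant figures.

q_all(net) ≈ 170 kPa

γ' = 18.9 − 9.81 = 9.09 kN/m³ (submerged throughout). q = 9.09 × 1.1 = 9.999 kPa.
c·N_c·s_c = 109.2 × 5.14 × 1.06 = 594.97 kPa
q·N_q = 9.999 × 1 = 9.999 kPa
q_ult = 594.97 + 9.999 = 604.96 kPa.
q_net = 604.96 − 9.999 = 594.97 kPa.
q_all(net) = 594.97 / 3.5 = 169.99 kPa.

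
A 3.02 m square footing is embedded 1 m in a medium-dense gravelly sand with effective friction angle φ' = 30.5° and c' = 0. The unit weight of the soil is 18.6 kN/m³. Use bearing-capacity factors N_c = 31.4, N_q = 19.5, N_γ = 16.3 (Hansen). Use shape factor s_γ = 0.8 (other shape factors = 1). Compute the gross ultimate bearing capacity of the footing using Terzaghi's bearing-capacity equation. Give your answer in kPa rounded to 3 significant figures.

q_ult ≈ 729 kPa

q = γ·D_f = 18.6 × 1 = 18.6 kPa.
q·N_q = 18.6 × 19.5 = 362.7 kPa
0.5·γ·B·N_γ·s_γ = 0.5 × 18.6 × 3.02 × 16.3 × 0.8 = 366.24 kPa
q_ult = 362.7 + 366.24 = 728.94 kPa.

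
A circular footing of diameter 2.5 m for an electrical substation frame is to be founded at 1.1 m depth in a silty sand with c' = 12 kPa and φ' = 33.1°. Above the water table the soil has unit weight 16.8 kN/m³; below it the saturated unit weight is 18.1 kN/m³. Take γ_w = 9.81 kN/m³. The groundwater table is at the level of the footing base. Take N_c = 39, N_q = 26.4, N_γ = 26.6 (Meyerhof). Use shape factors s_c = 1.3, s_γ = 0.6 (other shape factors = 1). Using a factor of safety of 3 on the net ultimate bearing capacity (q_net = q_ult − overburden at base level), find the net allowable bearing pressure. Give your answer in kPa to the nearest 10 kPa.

q = γ·D_f = 16.8 × 1.1 = 18.48 kPa.
For the ½γBN_γ term take γ' = 18.1 − 9.81 = 8.29 kN/m³ (soil below base is submerged).
c·N_c·s_c = 12 × 39 × 1.3 = 608.4 kPa
q·N_q = 18.48 × 26.4 = 487.87 kPa
0.5·γ·B·N_γ·s_γ = 0.5 × 8.29 × 2.5 × 26.6 × 0.6 = 165.39 kPa
q_ult = 608.4 + 487.87 + 165.39 = 1261.7 kPa.
q_net = 1261.7 − 18.48 = 1243.2 kPa.
q_all(net) = 1243.2 / 3 = 414.39 kPa.

q_all(net) ≈ 410 kPa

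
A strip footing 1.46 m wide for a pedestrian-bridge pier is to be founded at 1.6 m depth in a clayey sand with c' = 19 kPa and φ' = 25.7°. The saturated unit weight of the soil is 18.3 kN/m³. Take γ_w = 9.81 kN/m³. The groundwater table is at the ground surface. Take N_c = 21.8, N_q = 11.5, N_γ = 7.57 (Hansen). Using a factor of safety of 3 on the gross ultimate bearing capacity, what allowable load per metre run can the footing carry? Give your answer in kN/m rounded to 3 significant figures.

≈ 300 kN/m

With the water table at the surface the whole profile is submerged: γ' = 18.3 − 9.81 = 8.49 kN/m³, so q = γ'·D_f = 13.584 kPa; the same γ' applies in the ½γBN_γ term.
q_ult = c·N_c + q·N_q + 0.5·γ·B·N_γ
     = 19 × 21.8 + 13.584 × 11.5 + 0.5 × 8.49 × 1.46 × 7.57
     = 414.2 + 156.22 + 46.917 = 617.33 kPa.
Gross allowable pressure q_all = 617.33 / 3 = 205.78 kPa.
Allowable wall load = q_all × B = 205.78 × 1.46 = 300.44 kN per metre run.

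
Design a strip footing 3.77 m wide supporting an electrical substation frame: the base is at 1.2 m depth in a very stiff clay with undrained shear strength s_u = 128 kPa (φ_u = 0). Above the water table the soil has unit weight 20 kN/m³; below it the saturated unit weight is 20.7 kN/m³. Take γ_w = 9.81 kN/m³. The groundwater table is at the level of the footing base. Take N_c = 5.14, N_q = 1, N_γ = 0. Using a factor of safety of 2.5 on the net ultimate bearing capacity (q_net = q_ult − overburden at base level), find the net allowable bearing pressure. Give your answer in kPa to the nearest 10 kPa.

q_all(net) ≈ 260 kPa

q = γ·D_f = 20 × 1.2 = 24 kPa.
c·N_c = 128 × 5.14 = 657.92 kPa
q·N_q = 24 × 1 = 24 kPa
q_ult = 657.92 + 24 = 681.92 kPa.
q_net = 681.92 − 24 = 657.92 kPa.
q_all(net) = 657.92 / 2.5 = 263.17 kPa.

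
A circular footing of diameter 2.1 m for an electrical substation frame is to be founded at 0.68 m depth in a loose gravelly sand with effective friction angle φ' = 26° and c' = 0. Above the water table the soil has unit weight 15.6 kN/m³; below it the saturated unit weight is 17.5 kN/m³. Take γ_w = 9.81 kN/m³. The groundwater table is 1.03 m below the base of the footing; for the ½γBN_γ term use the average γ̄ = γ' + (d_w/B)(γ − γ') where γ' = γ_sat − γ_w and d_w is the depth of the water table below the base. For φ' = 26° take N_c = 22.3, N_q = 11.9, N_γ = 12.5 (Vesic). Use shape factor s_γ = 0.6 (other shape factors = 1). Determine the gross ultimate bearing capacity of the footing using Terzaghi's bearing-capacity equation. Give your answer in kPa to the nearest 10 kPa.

Effective surcharge at the founding depth q = γ·D_f = 15.6 × 0.68 = 10.608 kPa.
With d_w = 1.03 m < B, γ̄ = 7.69 + (1.03/2.1) × (15.6 − 7.69) = 11.57 kN/m³.
q_ult = q·N_q + 0.5·γ·B·N_γ·s_γ
     = 10.608 × 11.9 + 0.5 × 11.57 × 2.1 × 12.5 × 0.6
     = 126.24 + 91.111 = 217.35 kPa.

q_ult ≈ 220 kPa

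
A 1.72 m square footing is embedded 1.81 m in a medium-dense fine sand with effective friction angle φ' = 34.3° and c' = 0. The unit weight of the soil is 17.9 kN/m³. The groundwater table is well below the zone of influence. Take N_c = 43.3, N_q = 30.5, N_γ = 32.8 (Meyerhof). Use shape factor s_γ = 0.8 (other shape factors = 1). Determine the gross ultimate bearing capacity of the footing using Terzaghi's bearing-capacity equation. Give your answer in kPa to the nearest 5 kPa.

q_ult ≈ 1390 kPa

Overburden at base level: q = 17.9 × 1.81 = 32.399 kPa.
Surcharge term q·N_q = 32.399 × 30.5 = 988.17 kPa; self-weight term 0.5·γ·B·N_γ·s_γ = 0.5 × 17.9 × 1.72 × 32.8 × 0.8 = 403.94 kPa.
q_ult = 988.17 + 403.94 = 1392.1 kPa.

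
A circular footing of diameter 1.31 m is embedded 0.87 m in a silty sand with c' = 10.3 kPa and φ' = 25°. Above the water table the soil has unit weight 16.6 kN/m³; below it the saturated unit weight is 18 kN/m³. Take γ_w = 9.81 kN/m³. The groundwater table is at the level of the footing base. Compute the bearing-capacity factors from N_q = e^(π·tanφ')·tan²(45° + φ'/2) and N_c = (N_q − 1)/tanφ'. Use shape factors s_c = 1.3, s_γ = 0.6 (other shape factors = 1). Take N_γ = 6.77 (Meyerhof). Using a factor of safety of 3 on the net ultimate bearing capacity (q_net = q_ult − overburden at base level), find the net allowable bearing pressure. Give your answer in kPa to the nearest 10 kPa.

q_all(net) ≈ 150 kPa

N_q = e^(π·tan25°)·tan²(57.5°) = 10.66; N_c = (N_q − 1)/tanφ' = 20.72.
Overburden at base level: q = 16.6 × 0.87 = 14.442 kPa.
Below the base the soil is submerged, so the ½γBN_γ term uses γ' = 18 − 9.81 = 8.19 kN/m³.
Cohesion term c·N_c·s_c = 10.3 × 20.721 × 1.3 = 277.45 kPa; surcharge term q·N_q = 14.442 × 10.662 = 153.98 kPa; self-weight term 0.5·γ·B·N_γ·s_γ = 0.5 × 8.19 × 1.31 × 6.77 × 0.6 = 21.79 kPa.
q_ult = 277.45 + 153.98 + 21.79 = 453.22 kPa.
q_net = 453.22 − 14.442 = 438.78 kPa.
q_all(net) = 438.78 / 3 = 146.26 kPa.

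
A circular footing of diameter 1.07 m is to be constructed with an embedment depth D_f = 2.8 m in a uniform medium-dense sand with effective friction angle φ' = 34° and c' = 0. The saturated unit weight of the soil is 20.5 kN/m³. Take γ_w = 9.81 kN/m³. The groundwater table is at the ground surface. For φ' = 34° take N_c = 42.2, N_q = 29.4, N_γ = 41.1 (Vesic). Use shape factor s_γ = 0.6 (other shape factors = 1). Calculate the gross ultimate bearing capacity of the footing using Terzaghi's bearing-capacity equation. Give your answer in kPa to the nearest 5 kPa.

With the water table at the surface the whole profile is submerged: γ' = 20.5 − 9.81 = 10.69 kN/m³, so q = γ'·D_f = 29.932 kPa; the same γ' applies in the ½γBN_γ term.
q_ult = q·N_q + 0.5·γ·B·N_γ·s_γ
     = 29.932 × 29.4 + 0.5 × 10.69 × 1.07 × 41.1 × 0.6
     = 880 + 141.03 = 1021 kPa.

q_ult ≈ 1020 kPa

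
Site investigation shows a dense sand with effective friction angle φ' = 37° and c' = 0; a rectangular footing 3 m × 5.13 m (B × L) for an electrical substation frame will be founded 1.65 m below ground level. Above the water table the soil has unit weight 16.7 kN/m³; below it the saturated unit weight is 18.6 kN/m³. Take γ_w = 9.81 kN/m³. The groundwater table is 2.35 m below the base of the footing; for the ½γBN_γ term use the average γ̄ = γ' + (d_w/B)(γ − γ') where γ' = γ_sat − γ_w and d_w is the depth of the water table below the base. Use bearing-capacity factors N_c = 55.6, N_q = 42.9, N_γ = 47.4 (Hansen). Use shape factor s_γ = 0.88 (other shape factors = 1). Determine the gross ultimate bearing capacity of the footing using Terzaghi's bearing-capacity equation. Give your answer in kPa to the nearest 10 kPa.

Overburden at base level: q = 16.7 × 1.65 = 27.555 kPa.
The water table is 2.35 m below the base (< B = 3 m), so the ½γBN_γ term uses γ̄ = γ' + (d_w/B)(γ − γ') = 8.79 + (2.35/3)(16.7 − 8.79) = 14.986 kN/m³.
Surcharge term q·N_q = 27.555 × 42.9 = 1182.1 kPa; self-weight term 0.5·γ·B·N_γ·s_γ = 0.5 × 14.986 × 3 × 47.4 × 0.88 = 937.65 kPa.
q_ult = 1182.1 + 937.65 = 2119.8 kPa.

q_ult ≈ 2120 kPa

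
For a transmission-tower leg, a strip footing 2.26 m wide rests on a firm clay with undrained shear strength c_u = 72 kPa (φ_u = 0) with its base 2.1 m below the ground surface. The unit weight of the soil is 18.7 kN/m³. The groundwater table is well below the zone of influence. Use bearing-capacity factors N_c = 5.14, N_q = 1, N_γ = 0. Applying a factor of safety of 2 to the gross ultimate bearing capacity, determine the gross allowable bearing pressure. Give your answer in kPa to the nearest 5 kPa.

q_all ≈ 205 kPa

q = γ·D_f = 18.7 × 2.1 = 39.27 kPa.
c·N_c = 72 × 5.14 = 370.08 kPa
q·N_q = 39.27 × 1 = 39.27 kPa
q_ult = 370.08 + 39.27 = 409.35 kPa.
q_all = q_ult / FS = 409.35 / 2 = 204.67 kPa.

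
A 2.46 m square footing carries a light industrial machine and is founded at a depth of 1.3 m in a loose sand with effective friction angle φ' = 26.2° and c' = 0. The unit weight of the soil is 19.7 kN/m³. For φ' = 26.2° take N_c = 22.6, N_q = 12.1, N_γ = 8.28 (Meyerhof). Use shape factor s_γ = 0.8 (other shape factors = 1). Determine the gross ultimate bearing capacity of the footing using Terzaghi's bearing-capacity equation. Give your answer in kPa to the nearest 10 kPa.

q_ult ≈ 470 kPa

Effective surcharge at the founding depth q = γ·D_f = 19.7 × 1.3 = 25.61 kPa.
q_ult = q·N_q + 0.5·γ·B·N_γ·s_γ
     = 25.61 × 12.1 + 0.5 × 19.7 × 2.46 × 8.28 × 0.8
     = 309.88 + 160.51 = 470.39 kPa.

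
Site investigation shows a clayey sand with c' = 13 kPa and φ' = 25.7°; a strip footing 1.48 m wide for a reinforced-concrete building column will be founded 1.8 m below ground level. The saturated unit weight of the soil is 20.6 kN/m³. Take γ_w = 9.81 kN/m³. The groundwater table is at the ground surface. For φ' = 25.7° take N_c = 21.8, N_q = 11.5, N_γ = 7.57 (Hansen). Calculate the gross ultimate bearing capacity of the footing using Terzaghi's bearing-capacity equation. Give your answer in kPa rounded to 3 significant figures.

q_ult ≈ 567 kPa

Water table at ground surface, so effective unit weight γ' = 20.6 − 9.81 = 10.79 kN/m³ is used throughout; overburden q = 10.79 × 1.8 = 19.422 kPa; the same γ' applies in the ½γBN_γ term.
Cohesion term c·N_c = 13 × 21.8 = 283.4 kPa; surcharge term q·N_q = 19.422 × 11.5 = 223.35 kPa; self-weight term 0.5·γ·B·N_γ = 0.5 × 10.79 × 1.48 × 7.57 = 60.443 kPa.
q_ult = 283.4 + 223.35 + 60.443 = 567.2 kPa.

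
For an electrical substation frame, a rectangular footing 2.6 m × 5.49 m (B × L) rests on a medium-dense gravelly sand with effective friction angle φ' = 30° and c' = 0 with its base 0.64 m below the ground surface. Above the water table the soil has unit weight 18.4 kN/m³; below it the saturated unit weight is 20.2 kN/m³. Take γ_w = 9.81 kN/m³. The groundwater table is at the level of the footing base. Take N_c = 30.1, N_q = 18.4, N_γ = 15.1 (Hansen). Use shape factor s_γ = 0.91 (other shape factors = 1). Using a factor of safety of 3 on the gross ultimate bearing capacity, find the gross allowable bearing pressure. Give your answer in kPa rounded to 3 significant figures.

q = γ·D_f = 18.4 × 0.64 = 11.776 kPa.
For the ½γBN_γ term take γ' = 20.2 − 9.81 = 10.39 kN/m³ (soil below base is submerged).
q·N_q = 11.776 × 18.4 = 216.68 kPa
0.5·γ·B·N_γ·s_γ = 0.5 × 10.39 × 2.6 × 15.1 × 0.91 = 185.6 kPa
q_ult = 216.68 + 185.6 = 402.28 kPa.
q_all = 402.28 / 3 = 134.09 kPa.

q_all ≈ 134 kPa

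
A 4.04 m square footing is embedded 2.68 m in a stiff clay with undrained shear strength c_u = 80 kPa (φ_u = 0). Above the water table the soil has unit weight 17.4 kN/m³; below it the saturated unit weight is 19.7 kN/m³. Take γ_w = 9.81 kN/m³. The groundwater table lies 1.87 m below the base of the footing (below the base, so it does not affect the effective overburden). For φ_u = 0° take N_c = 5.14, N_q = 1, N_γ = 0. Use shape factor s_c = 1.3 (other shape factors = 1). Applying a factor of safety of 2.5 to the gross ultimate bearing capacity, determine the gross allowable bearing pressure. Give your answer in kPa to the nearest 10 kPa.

Overburden at base level: q = 17.4 × 2.68 = 46.632 kPa.
Cohesion term c·N_c·s_c = 80 × 5.14 × 1.3 = 534.56 kPa; surcharge term q·N_q = 46.632 × 1 = 46.632 kPa.
q_ult = 534.56 + 46.632 = 581.19 kPa.
q_all = q_ult / FS = 581.19 / 2.5 = 232.48 kPa.

q_all ≈ 230 kPa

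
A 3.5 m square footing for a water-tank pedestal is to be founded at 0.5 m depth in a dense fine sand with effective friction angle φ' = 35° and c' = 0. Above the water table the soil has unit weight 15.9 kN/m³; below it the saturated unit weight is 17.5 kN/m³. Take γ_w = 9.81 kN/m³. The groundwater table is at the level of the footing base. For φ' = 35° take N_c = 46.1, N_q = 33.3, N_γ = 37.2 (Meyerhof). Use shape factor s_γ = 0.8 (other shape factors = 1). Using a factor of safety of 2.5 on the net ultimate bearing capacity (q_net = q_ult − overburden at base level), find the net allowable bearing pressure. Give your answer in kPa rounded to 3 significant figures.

q_all(net) ≈ 263 kPa

q = γ·D_f = 15.9 × 0.5 = 7.95 kPa.
For the ½γBN_γ term take γ' = 17.5 − 9.81 = 7.69 kN/m³ (soil below base is submerged).
q·N_q = 7.95 × 33.3 = 264.73 kPa
0.5·γ·B·N_γ·s_γ = 0.5 × 7.69 × 3.5 × 37.2 × 0.8 = 400.5 kPa
q_ult = 264.73 + 400.5 = 665.23 kPa.
q_net = 665.23 − 7.95 = 657.28 kPa.
q_all(net) = 657.28 / 2.5 = 262.91 kPa.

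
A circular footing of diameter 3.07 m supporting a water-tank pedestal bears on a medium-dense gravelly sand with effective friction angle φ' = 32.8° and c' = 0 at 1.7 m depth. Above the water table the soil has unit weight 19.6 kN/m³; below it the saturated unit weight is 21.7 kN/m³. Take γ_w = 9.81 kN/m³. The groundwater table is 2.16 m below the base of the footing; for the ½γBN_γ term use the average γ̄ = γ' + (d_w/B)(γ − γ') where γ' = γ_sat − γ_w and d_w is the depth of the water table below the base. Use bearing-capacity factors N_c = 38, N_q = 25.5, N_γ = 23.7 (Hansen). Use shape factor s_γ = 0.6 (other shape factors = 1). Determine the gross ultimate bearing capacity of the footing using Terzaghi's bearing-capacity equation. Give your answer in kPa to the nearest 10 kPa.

q_ult ≈ 1230 kPa

q = γ·D_f = 19.6 × 1.7 = 33.32 kPa.
γ' = 11.89 kN/m³; averaging over the depth B below the base, γ̄ = γ' + (d_w/B)(γ − γ') = 17.315 kN/m³.
q·N_q = 33.32 × 25.5 = 849.66 kPa
0.5·γ·B·N_γ·s_γ = 0.5 × 17.315 × 3.07 × 23.7 × 0.6 = 377.94 kPa
q_ult = 849.66 + 377.94 = 1227.6 kPa.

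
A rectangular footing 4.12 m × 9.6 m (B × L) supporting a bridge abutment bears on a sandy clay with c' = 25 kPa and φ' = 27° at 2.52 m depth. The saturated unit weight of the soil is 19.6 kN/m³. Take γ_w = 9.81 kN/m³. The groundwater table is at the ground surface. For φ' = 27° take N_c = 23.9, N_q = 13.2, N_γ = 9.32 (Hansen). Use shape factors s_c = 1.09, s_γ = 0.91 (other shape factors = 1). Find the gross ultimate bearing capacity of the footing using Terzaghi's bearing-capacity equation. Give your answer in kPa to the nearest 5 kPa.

γ' = 19.6 − 9.81 = 9.79 kN/m³ (submerged throughout). q = 9.79 × 2.52 = 24.671 kPa; the same γ' applies in the ½γBN_γ term.
c·N_c·s_c = 25 × 23.9 × 1.09 = 651.28 kPa
q·N_q = 24.671 × 13.2 = 325.65 kPa
0.5·γ·B·N_γ·s_γ = 0.5 × 9.79 × 4.12 × 9.32 × 0.91 = 171.04 kPa
q_ult = 651.28 + 325.65 + 171.04 = 1148 kPa.

q_ult ≈ 1150 kPa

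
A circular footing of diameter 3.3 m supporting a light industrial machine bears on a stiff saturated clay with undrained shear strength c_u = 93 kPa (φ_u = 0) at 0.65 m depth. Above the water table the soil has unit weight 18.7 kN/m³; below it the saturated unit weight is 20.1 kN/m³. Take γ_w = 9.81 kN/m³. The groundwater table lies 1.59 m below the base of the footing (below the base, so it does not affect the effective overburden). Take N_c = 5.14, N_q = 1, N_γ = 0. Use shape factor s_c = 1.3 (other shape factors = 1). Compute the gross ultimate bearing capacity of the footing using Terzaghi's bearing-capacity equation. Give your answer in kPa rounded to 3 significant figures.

q = γ·D_f = 18.7 × 0.65 = 12.155 kPa.
c·N_c·s_c = 93 × 5.14 × 1.3 = 621.43 kPa
q·N_q = 12.155 × 1 = 12.155 kPa
q_ult = 621.43 + 12.155 = 633.58 kPa.

q_ult ≈ 634 kPa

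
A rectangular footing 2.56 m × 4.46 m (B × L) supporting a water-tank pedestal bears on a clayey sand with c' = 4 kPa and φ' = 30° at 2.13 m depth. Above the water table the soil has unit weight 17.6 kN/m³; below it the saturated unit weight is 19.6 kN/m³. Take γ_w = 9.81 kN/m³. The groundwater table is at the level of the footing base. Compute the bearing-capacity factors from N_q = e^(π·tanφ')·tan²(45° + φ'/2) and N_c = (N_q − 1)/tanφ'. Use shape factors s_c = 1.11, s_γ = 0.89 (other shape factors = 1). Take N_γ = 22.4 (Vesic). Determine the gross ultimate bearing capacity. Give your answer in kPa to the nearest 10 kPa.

q_ult ≈ 1070 kPa

tan30° = 0.5774, so N_q = e^(π×0.5774)·tan²(60°) = 6.134 × 3.0 = 18.4.
N_c = (18.4 − 1)/tan30° = 30.14.
Overburden at base level: q = 17.6 × 2.13 = 37.488 kPa.
Below the base the soil is submerged, so the ½γBN_γ term uses γ' = 19.6 − 9.81 = 9.79 kN/m³.
Cohesion term c·N_c·s_c = 4 × 30.14 × 1.11 = 133.82 kPa; surcharge term q·N_q = 37.488 × 18.401 = 689.82 kPa; self-weight term 0.5·γ·B·N_γ·s_γ = 0.5 × 9.79 × 2.56 × 22.4 × 0.89 = 249.82 kPa.
q_ult = 133.82 + 689.82 + 249.82 = 1073.5 kPa.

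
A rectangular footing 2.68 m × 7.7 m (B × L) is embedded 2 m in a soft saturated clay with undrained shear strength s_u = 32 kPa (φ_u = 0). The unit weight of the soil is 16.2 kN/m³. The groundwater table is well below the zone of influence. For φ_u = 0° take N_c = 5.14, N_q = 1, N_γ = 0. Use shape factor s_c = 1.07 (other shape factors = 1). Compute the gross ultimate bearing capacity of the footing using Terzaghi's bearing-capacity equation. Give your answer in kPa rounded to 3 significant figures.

q_ult ≈ 208 kPa

Overburden at base level: q = 16.2 × 2 = 32.4 kPa.
Cohesion term c·N_c·s_c = 32 × 5.14 × 1.07 = 175.99 kPa; surcharge term q·N_q = 32.4 × 1 = 32.4 kPa.
q_ult = 175.99 + 32.4 = 208.39 kPa.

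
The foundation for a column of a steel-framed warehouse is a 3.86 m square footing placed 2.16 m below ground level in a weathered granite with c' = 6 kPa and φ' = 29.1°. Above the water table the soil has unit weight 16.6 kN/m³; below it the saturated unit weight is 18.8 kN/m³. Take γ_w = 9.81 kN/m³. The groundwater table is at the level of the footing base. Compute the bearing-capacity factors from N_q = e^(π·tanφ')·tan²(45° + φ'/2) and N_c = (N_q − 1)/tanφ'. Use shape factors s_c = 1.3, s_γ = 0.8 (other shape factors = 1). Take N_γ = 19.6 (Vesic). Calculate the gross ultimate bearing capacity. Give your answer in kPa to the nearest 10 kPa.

tan29.1° = 0.5566, so N_q = e^(π×0.5566)·tan²(59.55°) = 5.746 × 2.894 = 16.63.
N_c = (16.63 − 1)/tan29.1° = 28.08.
Overburden at base level: q = 16.6 × 2.16 = 35.856 kPa.
Below the base the soil is submerged, so the ½γBN_γ term uses γ' = 18.8 − 9.81 = 8.99 kN/m³.
Cohesion term c·N_c·s_c = 6 × 28.078 × 1.3 = 219.01 kPa; surcharge term q·N_q = 35.856 × 16.628 = 596.21 kPa; self-weight term 0.5·γ·B·N_γ·s_γ = 0.5 × 8.99 × 3.86 × 19.6 × 0.8 = 272.06 kPa.
q_ult = 219.01 + 596.21 + 272.06 = 1087.3 kPa.

q_ult ≈ 1090 kPa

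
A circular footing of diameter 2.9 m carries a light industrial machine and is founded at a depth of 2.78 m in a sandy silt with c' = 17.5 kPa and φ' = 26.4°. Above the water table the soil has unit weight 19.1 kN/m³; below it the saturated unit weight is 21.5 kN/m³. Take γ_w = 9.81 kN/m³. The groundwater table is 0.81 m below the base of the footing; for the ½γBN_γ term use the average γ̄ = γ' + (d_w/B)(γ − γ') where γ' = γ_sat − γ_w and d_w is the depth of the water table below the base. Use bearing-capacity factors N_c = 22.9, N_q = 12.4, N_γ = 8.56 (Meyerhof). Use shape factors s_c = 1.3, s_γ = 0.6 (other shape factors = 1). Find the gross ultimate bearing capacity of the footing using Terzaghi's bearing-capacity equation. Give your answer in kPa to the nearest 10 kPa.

Overburden at base level: q = 19.1 × 2.78 = 53.098 kPa.
The water table is 0.81 m below the base (< B = 2.9 m), so the ½γBN_γ term uses γ̄ = γ' + (d_w/B)(γ − γ') = 11.69 + (0.81/2.9)(19.1 − 11.69) = 13.76 kN/m³.
Cohesion term c·N_c·s_c = 17.5 × 22.9 × 1.3 = 520.98 kPa; surcharge term q·N_q = 53.098 × 12.4 = 658.42 kPa; self-weight term 0.5·γ·B·N_γ·s_γ = 0.5 × 13.76 × 2.9 × 8.56 × 0.6 = 102.47 kPa.
q_ult = 520.98 + 658.42 + 102.47 = 1281.9 kPa.

q_ult ≈ 1280 kPa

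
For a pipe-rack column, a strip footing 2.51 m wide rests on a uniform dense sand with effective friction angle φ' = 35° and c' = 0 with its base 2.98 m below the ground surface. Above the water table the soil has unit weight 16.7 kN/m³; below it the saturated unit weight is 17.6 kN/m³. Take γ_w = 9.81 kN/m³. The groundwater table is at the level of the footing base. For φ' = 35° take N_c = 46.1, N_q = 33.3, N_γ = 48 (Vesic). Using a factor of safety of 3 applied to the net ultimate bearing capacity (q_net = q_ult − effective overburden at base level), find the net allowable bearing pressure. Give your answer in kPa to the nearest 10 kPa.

Overburden at base level: q = 16.7 × 2.98 = 49.766 kPa.
Below the base the soil is submerged, so the ½γBN_γ term uses γ' = 17.6 − 9.81 = 7.79 kN/m³.
Surcharge term q·N_q = 49.766 × 33.3 = 1657.2 kPa; self-weight term 0.5·γ·B·N_γ = 0.5 × 7.79 × 2.51 × 48 = 469.27 kPa.
q_ult = 1657.2 + 469.27 = 2126.5 kPa.
Net ultimate: q_net = 2126.5 − 49.766 = 2076.7 kPa.
q_all(net) = 2076.7 / 3 = 692.24 kPa.

q_all(net) ≈ 690 kPa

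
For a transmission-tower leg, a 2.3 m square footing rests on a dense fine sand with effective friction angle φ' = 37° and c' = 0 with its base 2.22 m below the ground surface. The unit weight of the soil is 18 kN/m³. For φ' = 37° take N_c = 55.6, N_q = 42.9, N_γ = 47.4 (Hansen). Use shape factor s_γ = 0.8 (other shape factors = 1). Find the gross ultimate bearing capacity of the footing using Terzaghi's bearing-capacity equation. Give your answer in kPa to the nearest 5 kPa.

q = γ·D_f = 18 × 2.22 = 39.96 kPa.
q·N_q = 39.96 × 42.9 = 1714.3 kPa
0.5·γ·B·N_γ·s_γ = 0.5 × 18 × 2.3 × 47.4 × 0.8 = 784.94 kPa
q_ult = 1714.3 + 784.94 = 2499.2 kPa.

q_ult ≈ 2500 kPa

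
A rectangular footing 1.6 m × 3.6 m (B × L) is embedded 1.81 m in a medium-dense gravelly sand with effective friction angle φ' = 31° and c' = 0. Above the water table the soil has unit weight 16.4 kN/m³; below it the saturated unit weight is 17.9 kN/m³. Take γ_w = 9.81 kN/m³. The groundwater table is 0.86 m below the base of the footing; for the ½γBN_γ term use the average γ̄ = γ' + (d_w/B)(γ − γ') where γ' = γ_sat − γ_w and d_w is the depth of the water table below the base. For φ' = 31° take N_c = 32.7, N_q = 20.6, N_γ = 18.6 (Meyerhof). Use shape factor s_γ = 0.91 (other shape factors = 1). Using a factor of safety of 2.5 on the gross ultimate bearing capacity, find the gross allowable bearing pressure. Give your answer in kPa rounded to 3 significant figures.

Overburden at base level: q = 16.4 × 1.81 = 29.684 kPa.
The water table is 0.86 m below the base (< B = 1.6 m), so the ½γBN_γ term uses γ̄ = γ' + (d_w/B)(γ − γ') = 8.09 + (0.86/1.6)(16.4 − 8.09) = 12.557 kN/m³.
Surcharge term q·N_q = 29.684 × 20.6 = 611.49 kPa; self-weight term 0.5·γ·B·N_γ·s_γ = 0.5 × 12.557 × 1.6 × 18.6 × 0.91 = 170.03 kPa.
q_ult = 611.49 + 170.03 = 781.52 kPa.
q_all = 781.52 / 2.5 = 312.61 kPa.

q_all ≈ 313 kPa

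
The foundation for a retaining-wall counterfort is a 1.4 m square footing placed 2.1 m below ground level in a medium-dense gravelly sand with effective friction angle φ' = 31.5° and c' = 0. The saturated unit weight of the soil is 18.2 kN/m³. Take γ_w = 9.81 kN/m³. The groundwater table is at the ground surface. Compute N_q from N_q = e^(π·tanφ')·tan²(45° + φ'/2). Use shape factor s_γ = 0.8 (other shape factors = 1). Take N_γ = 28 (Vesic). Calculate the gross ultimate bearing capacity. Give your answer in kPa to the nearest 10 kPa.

q_ult ≈ 520 kPa

tan31.5° = 0.6128, so N_q = e^(π×0.6128)·tan²(60.75°) = 6.856 × 3.188 = 21.86.
With the water table at the surface the whole profile is submerged: γ' = 18.2 − 9.81 = 8.39 kN/m³, so q = γ'·D_f = 17.619 kPa; the same γ' applies in the ½γBN_γ term.
q_ult = q·N_q + 0.5·γ·B·N_γ·s_γ
     = 17.619 × 21.861 + 0.5 × 8.39 × 1.4 × 28 × 0.8
     = 385.17 + 131.56 = 516.73 kPa.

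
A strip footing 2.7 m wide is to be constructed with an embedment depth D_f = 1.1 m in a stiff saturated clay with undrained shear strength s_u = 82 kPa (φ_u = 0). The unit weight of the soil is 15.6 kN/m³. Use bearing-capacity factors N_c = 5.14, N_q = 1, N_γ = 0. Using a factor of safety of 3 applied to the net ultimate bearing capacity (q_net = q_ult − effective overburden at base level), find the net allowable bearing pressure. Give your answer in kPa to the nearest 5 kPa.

q = γ·D_f = 15.6 × 1.1 = 17.16 kPa.
c·N_c = 82 × 5.14 = 421.48 kPa
q·N_q = 17.16 × 1 = 17.16 kPa
q_ult = 421.48 + 17.16 = 438.64 kPa.
Net ultimate: q_net = 438.64 − 17.16 = 421.48 kPa.
q_all(net) = 421.48 / 3 = 140.49 kPa.

q_all(net) ≈ 140 kPa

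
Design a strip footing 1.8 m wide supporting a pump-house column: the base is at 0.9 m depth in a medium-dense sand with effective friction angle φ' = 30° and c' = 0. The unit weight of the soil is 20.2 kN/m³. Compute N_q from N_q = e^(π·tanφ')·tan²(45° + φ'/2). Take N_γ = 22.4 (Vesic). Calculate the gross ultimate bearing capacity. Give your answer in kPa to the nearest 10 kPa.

q_ult ≈ 740 kPa

tan30° = 0.5774, so N_q = e^(π×0.5774)·tan²(60°) = 6.134 × 3.0 = 18.4.
Effective surcharge at the founding depth q = γ·D_f = 20.2 × 0.9 = 18.18 kPa.
q_ult = q·N_q + 0.5·γ·B·N_γ
     = 18.18 × 18.401 + 0.5 × 20.2 × 1.8 × 22.4
     = 334.53 + 407.23 = 741.76 kPa.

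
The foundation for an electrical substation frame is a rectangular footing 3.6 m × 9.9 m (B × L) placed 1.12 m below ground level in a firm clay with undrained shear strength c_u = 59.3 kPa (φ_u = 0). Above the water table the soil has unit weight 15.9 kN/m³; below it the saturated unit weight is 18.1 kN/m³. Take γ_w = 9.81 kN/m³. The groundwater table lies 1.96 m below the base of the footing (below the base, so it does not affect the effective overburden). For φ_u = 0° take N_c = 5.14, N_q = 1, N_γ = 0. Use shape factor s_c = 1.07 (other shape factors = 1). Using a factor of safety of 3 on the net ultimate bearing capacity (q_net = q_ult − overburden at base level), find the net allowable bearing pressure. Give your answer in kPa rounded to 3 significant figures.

q_all(net) ≈ 109 kPa

Effective surcharge at the founding depth q = γ·D_f = 15.9 × 1.12 = 17.808 kPa.
q_ult = c·N_c·s_c + q·N_q
     = 59.3 × 5.14 × 1.07 + 17.808 × 1
     = 326.14 + 17.808 = 343.95 kPa.
q_net = 343.95 − 17.808 = 326.14 kPa.
q_all(net) = 326.14 / 3 = 108.71 kPa.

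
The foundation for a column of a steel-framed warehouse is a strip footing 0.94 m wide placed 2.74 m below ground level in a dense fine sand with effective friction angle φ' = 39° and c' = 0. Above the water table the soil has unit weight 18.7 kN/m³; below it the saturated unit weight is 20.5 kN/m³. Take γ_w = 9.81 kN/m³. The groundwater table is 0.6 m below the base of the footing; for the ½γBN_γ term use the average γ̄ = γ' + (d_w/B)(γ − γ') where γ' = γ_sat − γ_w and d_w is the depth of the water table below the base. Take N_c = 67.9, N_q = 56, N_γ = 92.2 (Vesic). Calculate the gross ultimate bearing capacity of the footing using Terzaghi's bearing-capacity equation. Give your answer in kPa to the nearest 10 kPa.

q_ult ≈ 3550 kPa

Overburden at base level: q = 18.7 × 2.74 = 51.238 kPa.
The water table is 0.6 m below the base (< B = 0.94 m), so the ½γBN_γ term uses γ̄ = γ' + (d_w/B)(γ − γ') = 10.69 + (0.6/0.94)(18.7 − 10.69) = 15.803 kN/m³.
Surcharge term q·N_q = 51.238 × 56 = 2869.3 kPa; self-weight term 0.5·γ·B·N_γ = 0.5 × 15.803 × 0.94 × 92.2 = 684.8 kPa.
q_ult = 2869.3 + 684.8 = 3554.1 kPa.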